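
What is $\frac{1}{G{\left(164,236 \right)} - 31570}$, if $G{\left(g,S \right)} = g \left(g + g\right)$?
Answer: $\frac{1}{22222} \approx 4.5 \cdot 10^{-5}$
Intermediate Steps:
$G{\left(g,S \right)} = 2 g^{2}$ ($G{\left(g,S \right)} = g 2 g = 2 g^{2}$)
$\frac{1}{G{\left(164,236 \right)} - 31570} = \frac{1}{2 \cdot 164^{2} - 31570} = \frac{1}{2 \cdot 26896 - 31570} = \frac{1}{53792 - 31570} = \frac{1}{22222}$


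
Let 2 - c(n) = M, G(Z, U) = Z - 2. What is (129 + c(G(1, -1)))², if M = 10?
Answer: 14641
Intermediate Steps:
G(Z, U) = -2 + Z
c(n) = -8 (c(n) = 2 - 1*10 = 2 - 10 = -8)
(129 + c(G(1, -1)))² = (129 - 8)² = 121² = 14641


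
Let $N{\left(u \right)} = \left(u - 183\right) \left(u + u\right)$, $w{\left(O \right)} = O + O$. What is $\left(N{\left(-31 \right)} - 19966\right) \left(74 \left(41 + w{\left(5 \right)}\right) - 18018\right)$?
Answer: $95406312$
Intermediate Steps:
$w{\left(O \right)} = 2 O$
$N{\left(u \right)} = 2 u \left(-183 + u\right)$ ($N{\left(u \right)} = \left(-183 + u\right) 2 u = 2 u \left(-183 + u\right)$)
$\left(N{\left(-31 \right)} - 19966\right) \left(74 \left(41 + w{\left(5 \right)}\right) - 18018\right) = \left(2 \left(-31\right) \left(-183 - 31\right) - 19966\right) \left(74 \left(41 + 2 \cdot 5\right) - 18018\right) = \left(2 \left(-31\right) \left(-214\right) - 19966\right) \left(74 \left(41 + 10\right) - 18018\right) = \left(13268 - 19966\right) \left(74 \cdot 51 - 18018\right) = - 6698 \left(3774 - 18018\right) = \left(-6698\right) \left(-14244\right) = 95406312$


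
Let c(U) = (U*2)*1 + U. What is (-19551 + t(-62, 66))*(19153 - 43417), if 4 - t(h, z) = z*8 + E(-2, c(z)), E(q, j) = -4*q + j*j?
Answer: 1438539768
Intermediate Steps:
c(U) = 3*U (c(U) = (2*U)*1 + U = 2*U + U = 3*U)
E(q, j) = j² - 4*q (E(q, j) = -4*q + j² = j² - 4*q)
t(h, z) = -4 - 9*z² - 8*z (t(h, z) = 4 - (z*8 + ((3*z)² - 4*(-2))) = 4 - (8*z + (9*z² + 8)) = 4 - (8*z + (8 + 9*z²)) = 4 - (8 + 8*z + 9*z²) = 4 + (-8 - 9*z² - 8*z) = -4 - 9*z² - 8*z)
(-19551 + t(-62, 66))*(19153 - 43417) = (-19551 + (-4 - 9*66² - 8*66))*(19153 - 43417) = (-19551 + (-4 - 9*4356 - 528))*(-24264) = (-19551 + (-4 - 39204 - 528))*(-24264) = (-19551 - 39736)*(-24264) = -59287*(-24264) = 1438539768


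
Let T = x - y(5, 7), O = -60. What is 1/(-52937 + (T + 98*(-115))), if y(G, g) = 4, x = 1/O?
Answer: -60/3852661 ≈ -1.5574e-5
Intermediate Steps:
x = -1/60 (x = 1/(-60) = -1/60 ≈ -0.016667)
T = -241/60 (T = -1/60 - 1*4 = -1/60 - 4 = -241/60 ≈ -4.0167)
1/(-52937 + (T + 98*(-115))) = 1/(-52937 + (-241/60 + 98*(-115))) = 1/(-52937 + (-241/60 - 11270)) = 1/(-52937 - 676441/60) = 1/(-3852661/60) = -60/3852661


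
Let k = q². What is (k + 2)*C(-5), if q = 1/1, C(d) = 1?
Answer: 3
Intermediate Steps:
q = 1
k = 1 (k = 1² = 1)
(k + 2)*C(-5) = (1 + 2)*1 = 3*1 = 3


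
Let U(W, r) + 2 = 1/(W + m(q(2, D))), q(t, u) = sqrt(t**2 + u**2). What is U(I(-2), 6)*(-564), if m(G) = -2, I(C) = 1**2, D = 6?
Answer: 1692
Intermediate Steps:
I(C) = 1
U(W, r) = -2 + 1/(-2 + W) (U(W, r) = -2 + 1/(W - 2) = -2 + 1/(-2 + W))
U(I(-2), 6)*(-564) = ((5 - 2*1)/(-2 + 1))*(-564) = ((5 - 2)/(-1))*(-564) = -1*3*(-564) = -3*(-564) = 1692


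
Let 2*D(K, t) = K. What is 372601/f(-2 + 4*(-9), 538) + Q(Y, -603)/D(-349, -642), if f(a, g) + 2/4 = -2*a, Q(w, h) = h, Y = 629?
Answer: 260257604/52699 ≈ 4938.6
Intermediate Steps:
D(K, t) = K/2
f(a, g) = -½ - 2*a
372601/f(-2 + 4*(-9), 538) + Q(Y, -603)/D(-349, -642) = 372601/(-½ - 2*(-2 + 4*(-9))) - 603/((½)*(-349)) = 372601/(-½ - 2*(-2 - 36)) - 603/(-349/2) = 372601/(-½ - 2*(-38)) - 603*(-2/349) = 372601/(-½ + 76) + 1206/349 = 372601/(151/2) + 1206/349 = 372601*(2/151) + 1206/349 = 745202/151 + 1206/349 = 260257604/52699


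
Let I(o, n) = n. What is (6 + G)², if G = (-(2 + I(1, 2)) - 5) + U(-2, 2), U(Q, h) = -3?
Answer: 36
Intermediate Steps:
G = -12 (G = (-(2 + 2) - 5) - 3 = (-1*4 - 5) - 3 = (-4 - 5) - 3 = -9 - 3 = -12)
(6 + G)² = (6 - 12)² = (-6)² = 36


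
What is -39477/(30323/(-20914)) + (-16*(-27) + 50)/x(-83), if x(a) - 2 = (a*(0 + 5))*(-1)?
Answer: 344298980512/12644691 ≈ 27229.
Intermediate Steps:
x(a) = 2 - 5*a (x(a) = 2 + (a*(0 + 5))*(-1) = 2 + (a*5)*(-1) = 2 + (5*a)*(-1) = 2 - 5*a)
-39477/(30323/(-20914)) + (-16*(-27) + 50)/x(-83) = -39477/(30323/(-20914)) + (-16*(-27) + 50)/(2 - 5*(-83)) = -39477/(30323*(-1/20914)) + (432 + 50)/(2 + 415) = -39477/(-30323/20914) + 482/417 = -39477*(-20914/30323) + 482*(1/417) = 825621978/30323 + 482/417 = 344298980512/12644691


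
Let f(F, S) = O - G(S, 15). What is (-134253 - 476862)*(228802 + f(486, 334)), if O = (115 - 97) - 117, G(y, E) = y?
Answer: -139559721435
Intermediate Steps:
O = -99 (O = 18 - 117 = -99)
f(F, S) = -99 - S
(-134253 - 476862)*(228802 + f(486, 334)) = (-134253 - 476862)*(228802 + (-99 - 1*334)) = -611115*(228802 + (-99 - 334)) = -611115*(228802 - 433) = -611115*228369 = -139559721435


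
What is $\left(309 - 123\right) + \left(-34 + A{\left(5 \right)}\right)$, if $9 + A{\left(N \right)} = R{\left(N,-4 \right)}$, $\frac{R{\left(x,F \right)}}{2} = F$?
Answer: $135$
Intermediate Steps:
$R{\left(x,F \right)} = 2 F$
$A{\left(N \right)} = -17$ ($A{\left(N \right)} = -9 + 2 \left(-4\right) = -9 - 8 = -17$)
$\left(309 - 123\right) + \left(-34 + A{\left(5 \right)}\right) = \left(309 - 123\right) - 51 = 186 - 51 = 135$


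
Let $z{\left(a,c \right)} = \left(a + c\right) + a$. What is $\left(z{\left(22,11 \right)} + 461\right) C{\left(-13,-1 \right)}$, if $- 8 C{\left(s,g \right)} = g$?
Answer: $\frac{129}{2} \approx 64.5$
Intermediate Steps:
$C{\left(s,g \right)} = - \frac{g}{8}$
$z{\left(a,c \right)} = c + 2 a$
$\left(z{\left(22,11 \right)} + 461\right) C{\left(-13,-1 \right)} = \left(\left(11 + 2 \cdot 22\right) + 461\right) \left(\left(- \frac{1}{8}\right) \left(-1\right)\right) = \left(\left(11 + 44\right) + 461\right) \frac{1}{8} = \left(55 + 461\right) \frac{1}{8} = 516 \cdot \frac{1}{8} = \frac{129}{2}$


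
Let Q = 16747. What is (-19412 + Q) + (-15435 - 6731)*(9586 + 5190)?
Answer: -327527481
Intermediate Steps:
(-19412 + Q) + (-15435 - 6731)*(9586 + 5190) = (-19412 + 16747) + (-15435 - 6731)*(9586 + 5190) = -2665 - 22166*14776 = -2665 - 327524816 = -327527481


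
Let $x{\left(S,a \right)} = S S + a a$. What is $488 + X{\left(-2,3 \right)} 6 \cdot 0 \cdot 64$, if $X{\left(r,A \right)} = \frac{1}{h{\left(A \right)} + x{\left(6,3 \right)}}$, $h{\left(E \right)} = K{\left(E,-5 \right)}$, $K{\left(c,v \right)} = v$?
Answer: $488$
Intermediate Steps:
$x{\left(S,a \right)} = S^{2} + a^{2}$
$h{\left(E \right)} = -5$
$X{\left(r,A \right)} = \frac{1}{40}$ ($X{\left(r,A \right)} = \frac{1}{-5 + \left(6^{2} + 3^{2}\right)} = \frac{1}{-5 + \left(36 + 9\right)} = \frac{1}{-5 + 45} = \frac{1}{40}$)
$488 + X{\left(-2,3 \right)} 6 \cdot 0 \cdot 64 = 488 + \frac{1}{40} \cdot 6 \cdot 0 \cdot 64 = 488 + \frac{3}{20} \cdot 0 \cdot 64 = 488 + 0 \cdot 64 = 488 + 0 = 488$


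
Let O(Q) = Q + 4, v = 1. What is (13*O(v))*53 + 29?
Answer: 3474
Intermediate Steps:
O(Q) = 4 + Q
(13*O(v))*53 + 29 = (13*(4 + 1))*53 + 29 = (13*5)*53 + 29 = 65*53 + 29 = 3445 + 29 = 3474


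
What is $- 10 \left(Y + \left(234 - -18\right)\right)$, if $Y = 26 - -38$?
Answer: $-3160$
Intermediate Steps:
$Y = 64$ ($Y = 26 + 38 = 64$)
$- 10 \left(Y + \left(234 - -18\right)\right) = - 10 \left(64 + \left(234 - -18\right)\right) = - 10 \left(64 + \left(234 + 18\right)\right) = - 10 \left(64 + 252\right) = \left(-10\right) 316 = -3160$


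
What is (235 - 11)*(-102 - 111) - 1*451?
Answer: -48163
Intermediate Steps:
(235 - 11)*(-102 - 111) - 1*451 = 224*(-213) - 451 = -47712 - 451 = -48163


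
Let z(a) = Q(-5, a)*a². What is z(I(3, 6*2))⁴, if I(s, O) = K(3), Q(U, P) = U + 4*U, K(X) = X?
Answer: 2562890625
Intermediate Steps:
Q(U, P) = 5*U
I(s, O) = 3
z(a) = -25*a² (z(a) = (5*(-5))*a² = -25*a²)
z(I(3, 6*2))⁴ = (-25*3²)⁴ = (-25*9)⁴ = (-225)⁴ = 2562890625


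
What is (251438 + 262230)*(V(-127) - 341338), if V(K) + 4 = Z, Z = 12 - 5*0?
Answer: -175330298440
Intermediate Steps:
Z = 12 (Z = 12 + 0 = 12)
V(K) = 8 (V(K) = -4 + 12 = 8)
(251438 + 262230)*(V(-127) - 341338) = (251438 + 262230)*(8 - 341338) = 513668*(-341330) = -175330298440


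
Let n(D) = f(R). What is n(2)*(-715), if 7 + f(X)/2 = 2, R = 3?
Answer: 7150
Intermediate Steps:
f(X) = -10 (f(X) = -14 + 2*2 = -14 + 4 = -10)
n(D) = -10
n(2)*(-715) = -10*(-715) = 7150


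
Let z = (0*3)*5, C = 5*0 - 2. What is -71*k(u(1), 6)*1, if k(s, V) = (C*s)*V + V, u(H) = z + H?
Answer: 426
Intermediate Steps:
C = -2 (C = 0 - 2 = -2)
z = 0 (z = 0*5 = 0)
u(H) = H (u(H) = 0 + H = H)
k(s, V) = V - 2*V*s (k(s, V) = (-2*s)*V + V = -2*V*s + V = V - 2*V*s)
-71*k(u(1), 6)*1 = -426*(1 - 2*1)*1 = -426*(1 - 2)*1 = -426*(-1)*1 = -71*(-6)*1 = 426*1 = 426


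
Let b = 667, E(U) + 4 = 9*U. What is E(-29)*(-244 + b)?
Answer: -112095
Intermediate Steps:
E(U) = -4 + 9*U
E(-29)*(-244 + b) = (-4 + 9*(-29))*(-244 + 667) = (-4 - 261)*423 = -265*423 = -112095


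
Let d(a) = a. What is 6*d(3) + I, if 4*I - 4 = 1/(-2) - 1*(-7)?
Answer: 165/8 ≈ 20.625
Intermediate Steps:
I = 21/8 (I = 1 + (1/(-2) - 1*(-7))/4 = 1 + (-½ + 7)/4 = 1 + (¼)*(13/2) = 1 + 13/8 = 21/8 ≈ 2.6250)
6*d(3) + I = 6*3 + 21/8 = 18 + 21/8 = 165/8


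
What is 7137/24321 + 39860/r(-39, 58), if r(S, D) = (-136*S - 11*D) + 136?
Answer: 167284489/19464907 ≈ 8.5942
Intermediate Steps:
r(S, D) = 136 - 136*S - 11*D
7137/24321 + 39860/r(-39, 58) = 7137/24321 + 39860/(136 - 136*(-39) - 11*58) = 7137*(1/24321) + 39860/(136 + 5304 - 638) = 2379/8107 + 39860/4802 = 2379/8107 + 39860*(1/4802) = 2379/8107 + 19930/2401 = 167284489/19464907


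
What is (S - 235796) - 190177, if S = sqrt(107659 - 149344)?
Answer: -425973 + I*sqrt(41685) ≈ -4.2597e+5 + 204.17*I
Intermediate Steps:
S = I*sqrt(41685) (S = sqrt(-41685) = I*sqrt(41685) ≈ 204.17*I)
(S - 235796) - 190177 = (I*sqrt(41685) - 235796) - 190177 = (-235796 + I*sqrt(41685)) - 190177 = -425973 + I*sqrt(41685)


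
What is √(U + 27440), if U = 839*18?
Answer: √42542 ≈ 206.26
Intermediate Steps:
U = 15102
√(U + 27440) = √(15102 + 27440) = √42542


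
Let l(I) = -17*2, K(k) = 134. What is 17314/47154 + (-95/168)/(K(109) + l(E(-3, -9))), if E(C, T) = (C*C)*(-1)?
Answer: 3182173/8802080 ≈ 0.36153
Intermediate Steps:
E(C, T) = -C**2 (E(C, T) = C**2*(-1) = -C**2)
l(I) = -34
17314/47154 + (-95/168)/(K(109) + l(E(-3, -9))) = 17314/47154 + (-95/168)/(134 - 34) = 17314*(1/47154) - 95*1/168/100 = 8657/23577 - 95/168*1/100 = 8657/23577 - 19/3360 = 3182173/8802080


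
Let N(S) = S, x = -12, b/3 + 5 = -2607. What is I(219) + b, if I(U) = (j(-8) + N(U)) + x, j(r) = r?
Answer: -7637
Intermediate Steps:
b = -7836 (b = -15 + 3*(-2607) = -15 - 7821 = -7836)
I(U) = -20 + U (I(U) = (-8 + U) - 12 = -20 + U)
I(219) + b = (-20 + 219) - 7836 = 199 - 7836 = -7637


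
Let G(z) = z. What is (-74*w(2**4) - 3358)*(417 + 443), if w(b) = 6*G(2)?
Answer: -3651560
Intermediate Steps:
w(b) = 12 (w(b) = 6*2 = 12)
(-74*w(2**4) - 3358)*(417 + 443) = (-74*12 - 3358)*(417 + 443) = (-888 - 3358)*860 = -4246*860 = -3651560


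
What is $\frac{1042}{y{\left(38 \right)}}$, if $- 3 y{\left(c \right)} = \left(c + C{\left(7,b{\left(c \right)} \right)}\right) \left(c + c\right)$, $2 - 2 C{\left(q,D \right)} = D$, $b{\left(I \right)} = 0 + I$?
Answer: $- \frac{1563}{760} \approx -2.0566$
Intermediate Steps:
$b{\left(I \right)} = I$
$C{\left(q,D \right)} = 1 - \frac{D}{2}$
$y{\left(c \right)} = - \frac{2 c \left(1 + \frac{c}{2}\right)}{3}$ ($y{\left(c \right)} = - \frac{\left(c - \left(-1 + \frac{c}{2}\right)\right) \left(c + c\right)}{3} = - \frac{\left(1 + \frac{c}{2}\right) 2 c}{3} = - \frac{2 c \left(1 + \frac{c}{2}\right)}{3}$)
$\frac{1042}{y{\left(38 \right)}} = \frac{1042}{\left(- \frac{1}{3}\right) 38 \left(2 + 38\right)} = \frac{1042}{\left(- \frac{1}{3}\right) 38 \cdot 40} = \frac{1042}{- \frac{1520}{3}} = 1042 \left(- \frac{3}{1520}\right) = - \frac{1563}{760}$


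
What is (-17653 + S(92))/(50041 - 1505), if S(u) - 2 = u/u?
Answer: -8825/24268 ≈ -0.36365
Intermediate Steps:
S(u) = 3 (S(u) = 2 + u/u = 2 + 1 = 3)
(-17653 + S(92))/(50041 - 1505) = (-17653 + 3)/(50041 - 1505) = -17650/48536 = -17650*1/48536 = -8825/24268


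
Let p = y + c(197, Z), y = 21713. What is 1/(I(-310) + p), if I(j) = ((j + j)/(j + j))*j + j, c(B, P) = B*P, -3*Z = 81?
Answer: 1/15774 ≈ 6.3395e-5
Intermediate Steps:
Z = -27 (Z = -1/3*81 = -27)
I(j) = 2*j (I(j) = ((2*j)/((2*j)))*j + j = ((2*j)*(1/(2*j)))*j + j = 1*j + j = j + j = 2*j)
p = 16394 (p = 21713 + 197*(-27) = 21713 - 5319 = 16394)
1/(I(-310) + p) = 1/(2*(-310) + 16394) = 1/(-620 + 16394) = 1/15774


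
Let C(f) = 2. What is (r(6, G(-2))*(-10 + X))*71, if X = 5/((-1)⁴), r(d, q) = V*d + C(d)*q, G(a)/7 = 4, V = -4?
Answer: -11360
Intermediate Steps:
G(a) = 28 (G(a) = 7*4 = 28)
r(d, q) = -4*d + 2*q
X = 5 (X = 5/1 = 5*1 = 5)
(r(6, G(-2))*(-10 + X))*71 = ((-4*6 + 2*28)*(-10 + 5))*71 = ((-24 + 56)*(-5))*71 = (32*(-5))*71 = -160*71 = -11360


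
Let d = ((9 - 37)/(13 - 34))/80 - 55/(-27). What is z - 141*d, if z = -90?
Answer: -68323/180 ≈ -379.57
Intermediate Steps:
d = 1109/540 (d = -28/(-21)*(1/80) - 55*(-1/27) = -28*(-1/21)*(1/80) + 55/27 = (4/3)*(1/80) + 55/27 = 1/60 + 55/27 = 1109/540 ≈ 2.0537)
z - 141*d = -90 - 141*1109/540 = -90 - 52123/180 = -68323/180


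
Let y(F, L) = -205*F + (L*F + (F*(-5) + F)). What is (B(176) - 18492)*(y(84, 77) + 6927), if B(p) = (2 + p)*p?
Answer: -53410596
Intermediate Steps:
y(F, L) = -209*F + F*L (y(F, L) = -205*F + (F*L + (-5*F + F)) = -205*F + (F*L - 4*F) = -205*F + (-4*F + F*L) = -209*F + F*L)
B(p) = p*(2 + p)
(B(176) - 18492)*(y(84, 77) + 6927) = (176*(2 + 176) - 18492)*(84*(-209 + 77) + 6927) = (176*178 - 18492)*(84*(-132) + 6927) = (31328 - 18492)*(-11088 + 6927) = 12836*(-4161) = -53410596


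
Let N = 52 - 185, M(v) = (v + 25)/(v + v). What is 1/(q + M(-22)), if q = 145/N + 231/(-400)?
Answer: -585200/1015853 ≈ -0.57607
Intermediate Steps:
M(v) = (25 + v)/(2*v) (M(v) = (25 + v)/((2*v)) = (1/(2*v))*(25 + v) = (25 + v)/(2*v))
N = -133
q = -88723/53200 (q = 145/(-133) + 231/(-400) = 145*(-1/133) + 231*(-1/400) = -145/133 - 231/400 = -88723/53200 ≈ -1.6677)
1/(q + M(-22)) = 1/(-88723/53200 + (½)*(25 - 22)/(-22)) = 1/(-88723/53200 + (½)*(-1/22)*3) = 1/(-88723/53200 - 3/44) = 1/(-1015853/585200) = -585200/1015853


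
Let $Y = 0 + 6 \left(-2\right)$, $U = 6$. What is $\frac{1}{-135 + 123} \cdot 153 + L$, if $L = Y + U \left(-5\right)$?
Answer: $- \frac{219}{4} \approx -54.75$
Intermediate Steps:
$Y = -12$ ($Y = 0 - 12 = -12$)
$L = -42$ ($L = -12 + 6 \left(-5\right) = -12 - 30 = -42$)
$\frac{1}{-135 + 123} \cdot 153 + L = \frac{1}{-135 + 123} \cdot 153 - 42 = \frac{1}{-12} \cdot 153 - 42 = \left(- \frac{1}{12}\right) 153 - 42 = - \frac{51}{4} - 42 = - \frac{219}{4}$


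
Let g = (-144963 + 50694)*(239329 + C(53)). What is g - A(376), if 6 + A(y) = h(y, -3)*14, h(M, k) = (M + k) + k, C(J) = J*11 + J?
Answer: -22621265759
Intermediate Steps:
C(J) = 12*J (C(J) = 11*J + J = 12*J)
h(M, k) = M + 2*k
A(y) = -90 + 14*y (A(y) = -6 + (y + 2*(-3))*14 = -6 + (y - 6)*14 = -6 + (-6 + y)*14 = -6 + (-84 + 14*y) = -90 + 14*y)
g = -22621260585 (g = (-144963 + 50694)*(239329 + 12*53) = -94269*(239329 + 636) = -94269*239965 = -22621260585)
g - A(376) = -22621260585 - (-90 + 14*376) = -22621260585 - (-90 + 5264) = -22621260585 - 1*5174 = -22621260585 - 5174 = -22621265759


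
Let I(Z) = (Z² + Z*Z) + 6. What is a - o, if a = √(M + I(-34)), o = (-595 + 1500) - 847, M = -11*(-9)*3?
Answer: -58 + √2615 ≈ -6.8629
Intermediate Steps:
M = 297 (M = 99*3 = 297)
I(Z) = 6 + 2*Z² (I(Z) = (Z² + Z²) + 6 = 2*Z² + 6 = 6 + 2*Z²)
o = 58 (o = 905 - 847 = 58)
a = √2615 (a = √(297 + (6 + 2*(-34)²)) = √(297 + (6 + 2*1156)) = √(297 + (6 + 2312)) = √(297 + 2318) = √2615 ≈ 51.137)
a - o = √2615 - 1*58 = √2615 - 58 = -58 + √2615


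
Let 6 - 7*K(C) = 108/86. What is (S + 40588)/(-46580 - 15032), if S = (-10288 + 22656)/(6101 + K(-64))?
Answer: -18636961627/28289226815 ≈ -0.65880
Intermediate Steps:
K(C) = 204/301 (K(C) = 6/7 - 108/(7*86) = 6/7 - 1/7*54/43 = 6/7 - 54/301 = 204/301)
S = 3722768/1836605 (S = (-10288 + 22656)/(6101 + 204/301) = 12368/(1836605/301) = 12368*(301/1836605) = 3722768/1836605 ≈ 2.0270)
(S + 40588)/(-46580 - 15032) = (3722768/1836605 + 40588)/(-46580 - 15032) = (74547846508/1836605)/(-61612) = (74547846508/1836605)*(-1/61612) = -18636961627/28289226815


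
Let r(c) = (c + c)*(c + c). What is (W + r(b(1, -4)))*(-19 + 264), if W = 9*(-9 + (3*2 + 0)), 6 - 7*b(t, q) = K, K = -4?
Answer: -4615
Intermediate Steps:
b(t, q) = 10/7 (b(t, q) = 6/7 - ⅐*(-4) = 6/7 + 4/7 = 10/7)
r(c) = 4*c² (r(c) = (2*c)*(2*c) = 4*c²)
W = -27 (W = 9*(-9 + (6 + 0)) = 9*(-9 + 6) = 9*(-3) = -27)
(W + r(b(1, -4)))*(-19 + 264) = (-27 + 4*(10/7)²)*(-19 + 264) = (-27 + 4*(100/49))*245 = (-27 + 400/49)*245 = -923/49*245 = -4615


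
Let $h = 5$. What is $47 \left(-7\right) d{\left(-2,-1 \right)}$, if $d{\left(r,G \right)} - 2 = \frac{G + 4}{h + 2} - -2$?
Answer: $-1457$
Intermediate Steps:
$d{\left(r,G \right)} = \frac{32}{7} + \frac{G}{7}$ ($d{\left(r,G \right)} = 2 + \left(\frac{G + 4}{5 + 2} - -2\right) = 2 + \left(\frac{4 + G}{7} + 2\right) = 2 + \left(\left(4 + G\right) \frac{1}{7} + 2\right) = 2 + \left(\left(\frac{4}{7} + \frac{G}{7}\right) + 2\right) = 2 + \left(\frac{18}{7} + \frac{G}{7}\right) = \frac{32}{7} + \frac{G}{7}$)
$47 \left(-7\right) d{\left(-2,-1 \right)} = 47 \left(-7\right) \left(\frac{32}{7} + \frac{1}{7} \left(-1\right)\right) = - 329 \left(\frac{32}{7} - \frac{1}{7}\right) = \left(-329\right) \frac{31}{7} = -1457$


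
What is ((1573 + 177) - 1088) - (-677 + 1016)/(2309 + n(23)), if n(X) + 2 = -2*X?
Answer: 1496443/2261 ≈ 661.85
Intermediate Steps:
n(X) = -2 - 2*X
((1573 + 177) - 1088) - (-677 + 1016)/(2309 + n(23)) = ((1573 + 177) - 1088) - (-677 + 1016)/(2309 + (-2 - 2*23)) = (1750 - 1088) - 339/(2309 + (-2 - 46)) = 662 - 339/(2309 - 48) = 662 - 339/2261 = 1496443/2261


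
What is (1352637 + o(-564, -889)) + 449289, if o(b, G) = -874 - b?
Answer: 1801616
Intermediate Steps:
(1352637 + o(-564, -889)) + 449289 = (1352637 + (-874 - 1*(-564))) + 449289 = (1352637 + (-874 + 564)) + 449289 = (1352637 - 310) + 449289 = 1352327 + 449289 = 1801616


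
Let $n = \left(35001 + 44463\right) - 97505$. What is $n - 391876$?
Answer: $-409917$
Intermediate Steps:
$n = -18041$ ($n = 79464 - 97505 = -18041$)
$n - 391876 = -18041 - 391876 = -409917$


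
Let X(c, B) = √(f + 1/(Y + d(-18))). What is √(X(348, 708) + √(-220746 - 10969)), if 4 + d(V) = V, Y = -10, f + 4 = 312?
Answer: √(6*√2190 + 176*I*√1915)/4 ≈ 15.799 + 15.234*I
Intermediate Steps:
f = 308 (f = -4 + 312 = 308)
d(V) = -4 + V
X(c, B) = 3*√2190/8 (X(c, B) = √(308 + 1/(-10 + (-4 - 18))) = √(308 + 1/(-10 - 22)) = √(308 + 1/(-32)) = √(308 - 1/32) = √(9855/32) = 3*√2190/8)
√(X(348, 708) + √(-220746 - 10969)) = √(3*√2190/8 + √(-220746 - 10969)) = √(3*√2190/8 + √(-231715)) = √(3*√2190/8 + 11*I*√1915)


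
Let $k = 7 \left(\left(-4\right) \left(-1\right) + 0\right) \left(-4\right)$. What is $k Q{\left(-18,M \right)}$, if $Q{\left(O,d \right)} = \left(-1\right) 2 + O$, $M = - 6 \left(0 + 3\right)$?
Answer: $2240$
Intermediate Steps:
$M = -18$ ($M = \left(-6\right) 3 = -18$)
$Q{\left(O,d \right)} = -2 + O$
$k = -112$ ($k = 7 \left(4 + 0\right) \left(-4\right) = 7 \cdot 4 \left(-4\right) = 28 \left(-4\right) = -112$)
$k Q{\left(-18,M \right)} = - 112 \left(-2 - 18\right) = \left(-112\right) \left(-20\right) = 2240$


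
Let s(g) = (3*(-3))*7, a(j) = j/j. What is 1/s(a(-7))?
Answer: -1/63 ≈ -0.015873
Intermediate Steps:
a(j) = 1
s(g) = -63 (s(g) = -9*7 = -63)
1/s(a(-7)) = 1/(-63) = -1/63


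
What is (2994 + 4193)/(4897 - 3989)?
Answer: 7187/908 ≈ 7.9152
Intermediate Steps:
(2994 + 4193)/(4897 - 3989) = 7187/908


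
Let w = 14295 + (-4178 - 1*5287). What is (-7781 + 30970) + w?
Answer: 28019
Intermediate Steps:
w = 4830 (w = 14295 + (-4178 - 5287) = 14295 - 9465 = 4830)
(-7781 + 30970) + w = (-7781 + 30970) + 4830 = 23189 + 4830 = 28019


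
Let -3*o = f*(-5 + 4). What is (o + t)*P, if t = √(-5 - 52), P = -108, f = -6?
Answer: 216 - 108*I*√57 ≈ 216.0 - 815.38*I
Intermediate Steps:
t = I*√57 (t = √(-57) = I*√57 ≈ 7.5498*I)
o = -2 (o = -(-2)*(-5 + 4) = -(-2)*(-1) = -⅓*6 = -2)
(o + t)*P = (-2 + I*√57)*(-108) = 216 - 108*I*√57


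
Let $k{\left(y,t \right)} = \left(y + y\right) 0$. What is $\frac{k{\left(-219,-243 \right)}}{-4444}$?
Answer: $0$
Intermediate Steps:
$k{\left(y,t \right)} = 0$ ($k{\left(y,t \right)} = 2 y 0 = 0$)
$\frac{k{\left(-219,-243 \right)}}{-4444} = \frac{0}{-4444} = 0 \left(- \frac{1}{4444}\right) = 0$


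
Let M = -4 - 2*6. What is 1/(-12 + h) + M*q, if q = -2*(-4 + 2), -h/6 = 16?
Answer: -6913/108 ≈ -64.009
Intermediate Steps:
h = -96 (h = -6*16 = -96)
q = 4 (q = -2*(-2) = 4)
M = -16 (M = -4 - 12 = -16)
1/(-12 + h) + M*q = 1/(-12 - 96) - 16*4 = 1/(-108) - 64 = -1/108 - 64 = -6913/108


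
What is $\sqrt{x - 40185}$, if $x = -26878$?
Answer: $i \sqrt{67063} \approx 258.97 i$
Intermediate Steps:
$\sqrt{x - 40185} = \sqrt{-26878 - 40185} = \sqrt{-67063} = i \sqrt{67063}$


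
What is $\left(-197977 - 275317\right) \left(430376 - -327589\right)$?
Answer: $-358740286710$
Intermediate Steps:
$\left(-197977 - 275317\right) \left(430376 - -327589\right) = - 473294 \left(430376 + 327589\right) = \left(-473294\right) 757965 = -358740286710$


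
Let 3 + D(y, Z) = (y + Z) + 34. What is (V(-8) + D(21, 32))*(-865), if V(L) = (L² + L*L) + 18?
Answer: -198950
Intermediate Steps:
D(y, Z) = 31 + Z + y (D(y, Z) = -3 + ((y + Z) + 34) = -3 + ((Z + y) + 34) = -3 + (34 + Z + y) = 31 + Z + y)
V(L) = 18 + 2*L² (V(L) = (L² + L²) + 18 = 2*L² + 18 = 18 + 2*L²)
(V(-8) + D(21, 32))*(-865) = ((18 + 2*(-8)²) + (31 + 32 + 21))*(-865) = ((18 + 2*64) + 84)*(-865) = ((18 + 128) + 84)*(-865) = (146 + 84)*(-865) = 230*(-865) = -198950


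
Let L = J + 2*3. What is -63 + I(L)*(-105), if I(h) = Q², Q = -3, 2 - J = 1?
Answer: -1008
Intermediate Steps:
J = 1 (J = 2 - 1*1 = 2 - 1 = 1)
L = 7 (L = 1 + 2*3 = 1 + 6 = 7)
I(h) = 9 (I(h) = (-3)² = 9)
-63 + I(L)*(-105) = -63 + 9*(-105) = -63 - 945 = -1008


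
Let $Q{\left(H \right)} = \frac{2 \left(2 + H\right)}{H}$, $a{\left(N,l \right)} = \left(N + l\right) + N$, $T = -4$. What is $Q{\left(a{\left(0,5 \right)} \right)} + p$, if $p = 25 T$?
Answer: $- \frac{486}{5} \approx -97.2$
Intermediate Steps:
$a{\left(N,l \right)} = l + 2 N$
$Q{\left(H \right)} = \frac{4 + 2 H}{H}$
$p = -100$ ($p = 25 \left(-4\right) = -100$)
$Q{\left(a{\left(0,5 \right)} \right)} + p = \left(2 + \frac{4}{5 + 2 \cdot 0}\right) - 100 = \left(2 + \frac{4}{5 + 0}\right) - 100 = \left(2 + \frac{4}{5}\right) - 100 = \frac{14}{5} - 100 = - \frac{486}{5}$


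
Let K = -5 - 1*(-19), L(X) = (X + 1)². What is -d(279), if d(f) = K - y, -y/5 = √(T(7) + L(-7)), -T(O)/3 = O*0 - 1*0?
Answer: -44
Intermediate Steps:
T(O) = 0 (T(O) = -3*(O*0 - 1*0) = -3*(0 + 0) = -3*0 = 0)
L(X) = (1 + X)²
y = -30 (y = -5*√(0 + (1 - 7)²) = -5*√(0 + (-6)²) = -5*√(0 + 36) = -5*√36 = -5*6 = -30)
K = 14 (K = -5 + 19 = 14)
d(f) = 44 (d(f) = 14 - 1*(-30) = 14 + 30 = 44)
-d(279) = -1*44 = -44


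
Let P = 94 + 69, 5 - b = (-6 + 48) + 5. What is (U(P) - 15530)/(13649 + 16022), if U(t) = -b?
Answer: -15488/29671 ≈ -0.52199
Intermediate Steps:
b = -42 (b = 5 - ((-6 + 48) + 5) = 5 - (42 + 5) = 5 - 1*47 = 5 - 47 = -42)
P = 163
U(t) = 42 (U(t) = -1*(-42) = 42)
(U(P) - 15530)/(13649 + 16022) = (42 - 15530)/(13649 + 16022) = -15488/29671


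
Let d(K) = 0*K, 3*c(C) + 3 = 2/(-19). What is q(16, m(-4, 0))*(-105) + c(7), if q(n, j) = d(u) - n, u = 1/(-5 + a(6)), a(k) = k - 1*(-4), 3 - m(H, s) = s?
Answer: 95701/57 ≈ 1679.0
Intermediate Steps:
m(H, s) = 3 - s
a(k) = 4 + k (a(k) = k + 4 = 4 + k)
c(C) = -59/57 (c(C) = -1 + (2/(-19))/3 = -1 + (2*(-1/19))/3 = -1 + (1/3)*(-2/19) = -1 - 2/57 = -59/57)
u = 1/5 (u = 1/(-5 + (4 + 6)) = 1/(-5 + 10) = 1/5 ≈ 0.20000)
d(K) = 0
q(n, j) = -n (q(n, j) = 0 - n = -n)
q(16, m(-4, 0))*(-105) + c(7) = -1*16*(-105) - 59/57 = -16*(-105) - 59/57 = 1680 - 59/57 = 95701/57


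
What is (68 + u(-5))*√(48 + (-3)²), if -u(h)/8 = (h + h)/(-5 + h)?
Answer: 60*√57 ≈ 452.99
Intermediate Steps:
u(h) = -16*h/(-5 + h) (u(h) = -8*(h + h)/(-5 + h) = -8*2*h/(-5 + h) = -16*h/(-5 + h))
(68 + u(-5))*√(48 + (-3)²) = (68 - 16*(-5)/(-5 - 5))*√(48 + (-3)²) = (68 - 16*(-5)/(-10))*√(48 + 9) = (68 - 16*(-5)*(-⅒))*√57 = (68 - 8)*√57 = 60*√57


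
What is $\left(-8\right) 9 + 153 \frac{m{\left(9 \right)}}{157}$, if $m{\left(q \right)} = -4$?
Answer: $- \frac{11916}{157} \approx -75.898$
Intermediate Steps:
$\left(-8\right) 9 + 153 \frac{m{\left(9 \right)}}{157} = \left(-8\right) 9 + 153 \left(- \frac{4}{157}\right) = -72 + 153 \left(\left(-4\right) \frac{1}{157}\right) = -72 + 153 \left(- \frac{4}{157}\right) = -72 - \frac{612}{157} = - \frac{11916}{157}$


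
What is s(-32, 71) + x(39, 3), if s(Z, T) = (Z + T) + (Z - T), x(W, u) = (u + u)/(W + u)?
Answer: -447/7 ≈ -63.857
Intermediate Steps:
x(W, u) = 2*u/(W + u) (x(W, u) = (2*u)/(W + u) = 2*u/(W + u))
s(Z, T) = 2*Z (s(Z, T) = (T + Z) + (Z - T) = 2*Z)
s(-32, 71) + x(39, 3) = 2*(-32) + 2*3/(39 + 3) = -64 + 2*3/42 = -64 + 2*3*(1/42) = -64 + 1/7 = -447/7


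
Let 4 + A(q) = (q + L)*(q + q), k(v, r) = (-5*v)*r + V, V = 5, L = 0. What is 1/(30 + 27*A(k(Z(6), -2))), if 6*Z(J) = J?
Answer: 1/12072 ≈ 8.2836e-5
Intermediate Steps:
Z(J) = J/6
k(v, r) = 5 - 5*r*v (k(v, r) = (-5*v)*r + 5 = -5*r*v + 5 = 5 - 5*r*v)
A(q) = -4 + 2*q**2 (A(q) = -4 + (q + 0)*(q + q) = -4 + q*(2*q) = -4 + 2*q**2)
1/(30 + 27*A(k(Z(6), -2))) = 1/(30 + 27*(-4 + 2*(5 - 5*(-2)*(1/6)*6)**2)) = 1/(30 + 27*(-4 + 2*(5 - 5*(-2)*1)**2)) = 1/(30 + 27*(-4 + 2*(5 + 10)**2)) = 1/(30 + 27*(-4 + 2*15**2)) = 1/(30 + 27*(-4 + 2*225)) = 1/(30 + 27*(-4 + 450)) = 1/(30 + 27*446) = 1/(30 + 12042) = 1/12072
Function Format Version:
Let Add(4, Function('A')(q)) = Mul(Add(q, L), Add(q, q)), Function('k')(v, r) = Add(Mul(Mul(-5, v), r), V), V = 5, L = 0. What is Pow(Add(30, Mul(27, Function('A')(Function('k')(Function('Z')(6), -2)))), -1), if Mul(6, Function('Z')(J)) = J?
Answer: Rational(1, 12072) ≈ 8.2836e-5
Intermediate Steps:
Function('Z')(J) = Mul(Rational(1, 6), J)
Function('k')(v, r) = Add(5, Mul(-5, r, v)) (Function('k')(v, r) = Add(Mul(Mul(-5, v), r), 5) = Add(Mul(-5, r, v), 5) = Add(5, Mul(-5, r, v)))
Function('A')(q) = Add(-4, Mul(2, Pow(q, 2))) (Function('A')(q) = Add(-4, Mul(Add(q, 0), Add(q, q))) = Add(-4, Mul(q, Mul(2, q))) = Add(-4, Mul(2, Pow(q, 2))))
Pow(Add(30, Mul(27, Function('A')(Function('k')(Function('Z')(6), -2)))), -1) = Pow(Add(30, Mul(27, Add(-4, Mul(2, Pow(Add(5, Mul(-5, -2, Mul(Rational(1, 6), 6))), 2))))), -1) = Pow(Add(30, Mul(27, Add(-4, Mul(2, Pow(Add(5, Mul(-5, -2, 1)), 2))))), -1) = Pow(Add(30, Mul(27, Add(-4, Mul(2, Pow(Add(5, 10), 2))))), -1) = Pow(Add(30, Mul(27, Add(-4, Mul(2, Pow(15, 2))))), -1) = Pow(Add(30, Mul(27, Add(-4, Mul(2, 225)))), -1) = Pow(Add(30, Mul(27, Add(-4, 450))), -1) = Pow(Add(30, Mul(27, 446)), -1) = Pow(Add(30, 12042), -1) = Pow(12072, -1) = Rational(1, 12072)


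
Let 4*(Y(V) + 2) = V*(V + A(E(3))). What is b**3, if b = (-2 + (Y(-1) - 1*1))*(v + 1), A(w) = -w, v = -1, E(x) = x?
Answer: 0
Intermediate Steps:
Y(V) = -2 + V*(-3 + V)/4 (Y(V) = -2 + (V*(V - 1*3))/4 = -2 + (V*(V - 3))/4 = -2 + (V*(-3 + V))/4 = -2 + V*(-3 + V)/4)
b = 0 (b = (-2 + ((-2 - 3/4*(-1) + (1/4)*(-1)**2) - 1*1))*(-1 + 1) = (-2 + ((-2 + 3/4 + (1/4)*1) - 1))*0 = (-2 + ((-2 + 3/4 + 1/4) - 1))*0 = (-2 + (-1 - 1))*0 = (-2 - 2)*0 = -4*0 = 0)
b**3 = 0**3 = 0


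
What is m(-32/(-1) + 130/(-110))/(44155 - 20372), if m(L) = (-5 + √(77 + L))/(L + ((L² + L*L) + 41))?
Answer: -605/5673006556 + 11*√13046/5673006556 ≈ 1.1483e-7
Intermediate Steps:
m(L) = (-5 + √(77 + L))/(41 + L + 2*L²) (m(L) = (-5 + √(77 + L))/(L + ((L² + L²) + 41)) = (-5 + √(77 + L))/(L + (2*L² + 41)) = (-5 + √(77 + L))/(L + (41 + 2*L²)) = (-5 + √(77 + L))/(41 + L + 2*L²))
m(-32/(-1) + 130/(-110))/(44155 - 20372) = ((-5 + √(77 + (-32/(-1) + 130/(-110))))/(41 + (-32/(-1) + 130/(-110)) + 2*(-32/(-1) + 130/(-110))²))/(44155 - 20372) = ((-5 + √(77 + (-32*(-1) + 130*(-1/110))))/(41 + (-32*(-1) + 130*(-1/110)) + 2*(-32*(-1) + 130*(-1/110))²))/23783 = ((-5 + √(77 + (32 - 13/11)))/(41 + (32 - 13/11) + 2*(32 - 13/11)²))*(1/23783) = ((-5 + √(77 + 339/11))/(41 + 339/11 + 2*(339/11)²))*(1/23783) = ((-5 + √(1186/11))/(41 + 339/11 + 2*(114921/121)))*(1/23783) = ((-5 + √13046/11)/(41 + 339/11 + 229842/121))*(1/23783) = ((-5 + √13046/11)/(238532/121))*(1/23783) = (121*(-5 + √13046/11)/238532)*(1/23783) = (-605/238532 + 11*√13046/238532)*(1/23783) = -605/5673006556 + 11*√13046/5673006556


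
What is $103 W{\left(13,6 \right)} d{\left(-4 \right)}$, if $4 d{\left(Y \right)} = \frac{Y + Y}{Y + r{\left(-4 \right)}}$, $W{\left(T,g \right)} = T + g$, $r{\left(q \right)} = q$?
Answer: $\frac{1957}{4} \approx 489.25$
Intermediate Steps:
$d{\left(Y \right)} = \frac{Y}{2 \left(-4 + Y\right)}$ ($d{\left(Y \right)} = \frac{\left(Y + Y\right) \frac{1}{Y - 4}}{4} = \frac{2 Y \frac{1}{-4 + Y}}{4} = \frac{Y}{2 \left(-4 + Y\right)}$)
$103 W{\left(13,6 \right)} d{\left(-4 \right)} = 103 \left(13 + 6\right) \frac{1}{2} \left(-4\right) \frac{1}{-4 - 4} = 103 \cdot 19 \cdot \frac{1}{2} \left(-4\right) \frac{1}{-8} = 1957 \cdot \frac{1}{2} \left(-4\right) \left(- \frac{1}{8}\right) = 1957 \cdot \frac{1}{4} = \frac{1957}{4}$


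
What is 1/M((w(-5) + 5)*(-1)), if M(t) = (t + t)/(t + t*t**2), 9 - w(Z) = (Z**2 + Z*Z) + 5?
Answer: 841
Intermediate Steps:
w(Z) = 4 - 2*Z**2 (w(Z) = 9 - ((Z**2 + Z*Z) + 5) = 9 - ((Z**2 + Z**2) + 5) = 9 - (2*Z**2 + 5) = 9 - (5 + 2*Z**2) = 9 + (-5 - 2*Z**2) = 4 - 2*Z**2)
M(t) = 2*t/(t + t**3) (M(t) = (2*t)/(t + t**3) = 2*t/(t + t**3))
1/M((w(-5) + 5)*(-1)) = 1/(2/(1 + (((4 - 2*(-5)**2) + 5)*(-1))**2)) = 1/(2/(1 + (((4 - 2*25) + 5)*(-1))**2)) = 1/(2/(1 + (((4 - 50) + 5)*(-1))**2)) = 1/(2/(1 + ((-46 + 5)*(-1))**2)) = 1/(2/(1 + (-41*(-1))**2)) = 1/(2/(1 + 41**2)) = 1/(2/(1 + 1681)) = 1/(2/1682) = 1/(2*(1/1682)) = 1/(1/841) = 841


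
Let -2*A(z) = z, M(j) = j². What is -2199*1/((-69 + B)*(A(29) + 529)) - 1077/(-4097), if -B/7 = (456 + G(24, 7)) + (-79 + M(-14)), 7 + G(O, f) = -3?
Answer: 743672156/2817568355 ≈ 0.26394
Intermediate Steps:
G(O, f) = -10 (G(O, f) = -7 - 3 = -10)
A(z) = -z/2
B = -3941 (B = -7*((456 - 10) + (-79 + (-14)²)) = -7*(446 + (-79 + 196)) = -7*(446 + 117) = -7*563 = -3941)
-2199*1/((-69 + B)*(A(29) + 529)) - 1077/(-4097) = -2199*1/((-69 - 3941)*(-½*29 + 529)) - 1077/(-4097) = -2199*(-1/(4010*(-29/2 + 529))) - 1077*(-1/4097) = -2199/((-4010*1029/2)) + 1077/4097 = -2199/(-2063145) + 1077/4097 = -2199*(-1/2063145) + 1077/4097 = 733/687715 + 1077/4097 = 743672156/2817568355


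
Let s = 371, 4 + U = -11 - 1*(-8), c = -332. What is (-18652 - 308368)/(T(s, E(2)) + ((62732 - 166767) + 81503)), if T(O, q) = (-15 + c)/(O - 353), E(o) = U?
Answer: 5886360/405923 ≈ 14.501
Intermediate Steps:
U = -7 (U = -4 + (-11 - 1*(-8)) = -4 + (-11 + 8) = -4 - 3 = -7)
E(o) = -7
T(O, q) = -347/(-353 + O) (T(O, q) = (-15 - 332)/(O - 353) = -347/(-353 + O))
(-18652 - 308368)/(T(s, E(2)) + ((62732 - 166767) + 81503)) = (-18652 - 308368)/(-347/(-353 + 371) + ((62732 - 166767) + 81503)) = -327020/(-347/18 + (-104035 + 81503)) = -327020/(-347*1/18 - 22532) = -327020/(-347/18 - 22532) = -327020/(-405923/18) = -327020*(-18/405923) = 5886360/405923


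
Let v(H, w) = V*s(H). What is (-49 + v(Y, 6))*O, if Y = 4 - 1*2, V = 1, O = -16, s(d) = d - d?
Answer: 784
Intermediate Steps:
s(d) = 0
Y = 2 (Y = 4 - 2 = 2)
v(H, w) = 0 (v(H, w) = 1*0 = 0)
(-49 + v(Y, 6))*O = (-49 + 0)*(-16) = -49*(-16) = 784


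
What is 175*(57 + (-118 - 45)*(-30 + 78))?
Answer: -1359225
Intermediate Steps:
175*(57 + (-118 - 45)*(-30 + 78)) = 175*(57 - 163*48) = 175*(57 - 7824) = 175*(-7767) = -1359225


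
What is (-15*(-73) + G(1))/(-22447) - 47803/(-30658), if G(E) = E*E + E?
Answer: 1039402115/688180126 ≈ 1.5104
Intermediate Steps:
G(E) = E + E² (G(E) = E² + E = E + E²)
(-15*(-73) + G(1))/(-22447) - 47803/(-30658) = (-15*(-73) + 1*(1 + 1))/(-22447) - 47803/(-30658) = (1095 + 1*2)*(-1/22447) - 47803*(-1/30658) = (1095 + 2)*(-1/22447) + 47803/30658 = 1097*(-1/22447) + 47803/30658 = -1097/22447 + 47803/30658 = 1039402115/688180126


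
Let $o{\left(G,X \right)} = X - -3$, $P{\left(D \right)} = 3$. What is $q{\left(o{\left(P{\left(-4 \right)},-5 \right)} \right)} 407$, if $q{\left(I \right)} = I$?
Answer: $-814$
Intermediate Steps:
$o{\left(G,X \right)} = 3 + X$ ($o{\left(G,X \right)} = X + 3 = 3 + X$)
$q{\left(o{\left(P{\left(-4 \right)},-5 \right)} \right)} 407 = \left(3 - 5\right) 407 = \left(-2\right) 407 = -814$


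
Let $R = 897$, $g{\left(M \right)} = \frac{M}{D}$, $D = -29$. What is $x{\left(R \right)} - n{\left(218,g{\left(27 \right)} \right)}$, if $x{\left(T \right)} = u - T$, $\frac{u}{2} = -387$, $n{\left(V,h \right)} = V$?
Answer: $-1889$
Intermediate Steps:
$g{\left(M \right)} = - \frac{M}{29}$ ($g{\left(M \right)} = \frac{M}{-29} = M \left(- \frac{1}{29}\right) = - \frac{M}{29}$)
$u = -774$ ($u = 2 \left(-387\right) = -774$)
$x{\left(T \right)} = -774 - T$
$x{\left(R \right)} - n{\left(218,g{\left(27 \right)} \right)} = \left(-774 - 897\right) - 218 = -1671 - 218 = -1889$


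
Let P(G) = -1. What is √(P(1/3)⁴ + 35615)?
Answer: 4*√2226 ≈ 188.72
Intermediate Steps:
√(P(1/3)⁴ + 35615) = √((-1)⁴ + 35615) = √(1 + 35615) = √35616 = 4*√2226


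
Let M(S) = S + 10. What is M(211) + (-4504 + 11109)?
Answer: 6826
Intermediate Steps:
M(S) = 10 + S
M(211) + (-4504 + 11109) = (10 + 211) + (-4504 + 11109) = 221 + 6605 = 6826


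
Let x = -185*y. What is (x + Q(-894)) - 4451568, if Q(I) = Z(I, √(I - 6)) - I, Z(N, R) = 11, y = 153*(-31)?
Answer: -3573208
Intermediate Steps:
y = -4743
Q(I) = 11 - I
x = 877455 (x = -185*(-4743) = 877455)
(x + Q(-894)) - 4451568 = (877455 + (11 - 1*(-894))) - 4451568 = (877455 + (11 + 894)) - 4451568 = (877455 + 905) - 4451568 = 878360 - 4451568 = -3573208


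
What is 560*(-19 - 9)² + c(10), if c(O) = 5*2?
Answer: 439050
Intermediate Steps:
c(O) = 10
560*(-19 - 9)² + c(10) = 560*(-19 - 9)² + 10 = 560*(-28)² + 10 = 560*784 + 10 = 439040 + 10 = 439050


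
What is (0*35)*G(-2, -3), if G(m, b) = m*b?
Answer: 0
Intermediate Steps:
G(m, b) = b*m
(0*35)*G(-2, -3) = (0*35)*(-3*(-2)) = 0*6 = 0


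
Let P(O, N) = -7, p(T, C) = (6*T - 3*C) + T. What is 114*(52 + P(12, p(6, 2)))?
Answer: 5130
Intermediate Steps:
p(T, C) = -3*C + 7*T (p(T, C) = (-3*C + 6*T) + T = -3*C + 7*T)
114*(52 + P(12, p(6, 2))) = 114*(52 - 7) = 114*45 = 5130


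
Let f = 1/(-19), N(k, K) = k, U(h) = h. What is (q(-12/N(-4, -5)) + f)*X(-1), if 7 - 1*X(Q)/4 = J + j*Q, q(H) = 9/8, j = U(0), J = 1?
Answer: 489/19 ≈ 25.737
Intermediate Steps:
j = 0
f = -1/19 ≈ -0.052632
q(H) = 9/8 (q(H) = 9*(⅛) = 9/8)
X(Q) = 24 (X(Q) = 28 - 4*(1 + 0*Q) = 28 - 4*(1 + 0) = 28 - 4*1 = 28 - 4 = 24)
(q(-12/N(-4, -5)) + f)*X(-1) = (9/8 - 1/19)*24 = (163/152)*24 = 489/19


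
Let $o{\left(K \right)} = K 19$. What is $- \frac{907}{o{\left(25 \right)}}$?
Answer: $- \frac{907}{475} \approx -1.9095$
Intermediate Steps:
$o{\left(K \right)} = 19 K$
$- \frac{907}{o{\left(25 \right)}} = - \frac{907}{19 \cdot 25} = - \frac{907}{475}$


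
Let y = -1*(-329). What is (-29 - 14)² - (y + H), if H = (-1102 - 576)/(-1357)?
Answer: 2060962/1357 ≈ 1518.8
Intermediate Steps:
y = 329
H = 1678/1357 (H = -1678*(-1/1357) = 1678/1357 ≈ 1.2366)
(-29 - 14)² - (y + H) = (-29 - 14)² - (329 + 1678/1357) = (-43)² - 1*448131/1357 = 1849 - 448131/1357 = 2060962/1357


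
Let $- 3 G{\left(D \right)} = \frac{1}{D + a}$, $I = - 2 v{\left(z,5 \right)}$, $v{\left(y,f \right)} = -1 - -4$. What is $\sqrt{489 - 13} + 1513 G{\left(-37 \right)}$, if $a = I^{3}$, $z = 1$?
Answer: $\frac{1513}{759} + 2 \sqrt{119} \approx 23.811$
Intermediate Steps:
$v{\left(y,f \right)} = 3$ ($v{\left(y,f \right)} = -1 + 4 = 3$)
$I = -6$ ($I = \left(-2\right) 3 = -6$)
$a = -216$ ($a = \left(-6\right)^{3} = -216$)
$G{\left(D \right)} = - \frac{1}{3 \left(-216 + D\right)}$ ($G{\left(D \right)} = - \frac{1}{3 \left(D - 216\right)} = - \frac{1}{3 \left(-216 + D\right)}$)
$\sqrt{489 - 13} + 1513 G{\left(-37 \right)} = \sqrt{489 - 13} + 1513 \left(- \frac{1}{-648 + 3 \left(-37\right)}\right) = \sqrt{476} + 1513 \left(- \frac{1}{-648 - 111}\right) = 2 \sqrt{119} + 1513 \left(- \frac{1}{-759}\right) = 2 \sqrt{119} + 1513 \left(\left(-1\right) \left(- \frac{1}{759}\right)\right) = 2 \sqrt{119} + 1513 \cdot \frac{1}{759} = 2 \sqrt{119} + \frac{1513}{759} = \frac{1513}{759} + 2 \sqrt{119}$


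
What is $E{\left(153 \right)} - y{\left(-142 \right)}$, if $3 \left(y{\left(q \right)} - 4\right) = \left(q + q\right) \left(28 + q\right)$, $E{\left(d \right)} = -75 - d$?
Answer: $-11024$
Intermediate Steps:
$y{\left(q \right)} = 4 + \frac{2 q \left(28 + q\right)}{3}$ ($y{\left(q \right)} = 4 + \frac{\left(q + q\right) \left(28 + q\right)}{3} = 4 + \frac{2 q \left(28 + q\right)}{3}$)
$E{\left(153 \right)} - y{\left(-142 \right)} = \left(-75 - 153\right) - \left(4 + \frac{2 \left(-142\right)^{2}}{3} + \frac{56}{3} \left(-142\right)\right) = \left(-75 - 153\right) - \left(4 + \frac{2}{3} \cdot 20164 - \frac{7952}{3}\right) = -228 - \left(4 + \frac{40328}{3} - \frac{7952}{3}\right) = -228 - 10796 = -11024$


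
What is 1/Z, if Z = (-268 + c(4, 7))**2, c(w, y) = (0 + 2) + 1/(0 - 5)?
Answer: 25/1771561 ≈ 1.4112e-5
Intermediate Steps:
c(w, y) = 9/5 (c(w, y) = 2 + 1/(-5) = 2 - 1/5 = 9/5)
Z = 1771561/25 (Z = (-268 + 9/5)**2 = (-1331/5)**2 = 1771561/25 ≈ 70863.)
1/Z = 1/(1771561/25) = 25/1771561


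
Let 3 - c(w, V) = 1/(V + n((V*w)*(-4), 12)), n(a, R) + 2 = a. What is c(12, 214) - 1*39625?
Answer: -398597319/10060 ≈ -39622.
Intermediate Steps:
n(a, R) = -2 + a
c(w, V) = 3 - 1/(-2 + V - 4*V*w) (c(w, V) = 3 - 1/(V + (-2 + (V*w)*(-4))) = 3 - 1/(V + (-2 - 4*V*w)) = 3 - 1/(-2 + V - 4*V*w))
c(12, 214) - 1*39625 = (7 - 3*214 + 12*214*12)/(2 - 1*214 + 4*214*12) - 1*39625 = (7 - 642 + 30816)/(2 - 214 + 10272) - 39625 = 30181/10060 - 39625 = -398597319/10060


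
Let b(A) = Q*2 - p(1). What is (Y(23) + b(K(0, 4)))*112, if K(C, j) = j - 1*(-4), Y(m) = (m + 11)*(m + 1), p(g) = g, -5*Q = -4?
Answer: 457296/5 ≈ 91459.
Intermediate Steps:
Q = ⅘ (Q = -⅕*(-4) = ⅘ ≈ 0.80000)
Y(m) = (1 + m)*(11 + m) (Y(m) = (11 + m)*(1 + m) = (1 + m)*(11 + m))
K(C, j) = 4 + j (K(C, j) = j + 4 = 4 + j)
b(A) = ⅗ (b(A) = (⅘)*2 - 1*1 = 8/5 - 1 = ⅗)
(Y(23) + b(K(0, 4)))*112 = ((11 + 23² + 12*23) + ⅗)*112 = ((11 + 529 + 276) + ⅗)*112 = (816 + ⅗)*112 = (4083/5)*112 = 457296/5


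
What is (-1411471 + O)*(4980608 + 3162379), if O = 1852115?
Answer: 3588158363628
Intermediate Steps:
(-1411471 + O)*(4980608 + 3162379) = (-1411471 + 1852115)*(4980608 + 3162379) = 440644*8142987 = 3588158363628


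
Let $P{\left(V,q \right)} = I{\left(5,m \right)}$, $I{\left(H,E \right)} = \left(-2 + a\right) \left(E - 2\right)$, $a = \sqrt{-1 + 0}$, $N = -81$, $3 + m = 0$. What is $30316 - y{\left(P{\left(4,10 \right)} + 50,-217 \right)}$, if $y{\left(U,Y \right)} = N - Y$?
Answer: $30180$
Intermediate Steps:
$m = -3$ ($m = -3 + 0 = -3$)
$a = i$ ($a = \sqrt{-1} = i \approx 1.0 i$)
$I{\left(H,E \right)} = \left(-2 + i\right) \left(-2 + E\right)$ ($I{\left(H,E \right)} = \left(-2 + i\right) \left(E - 2\right) = \left(-2 + i\right) \left(-2 + E\right)$)
$P{\left(V,q \right)} = 10 - 5 i$ ($P{\left(V,q \right)} = 4 - 2 i - 3 \left(-2 + i\right) = 4 - 2 i + \left(6 - 3 i\right) = 10 - 5 i$)
$y{\left(U,Y \right)} = -81 - Y$
$30316 - y{\left(P{\left(4,10 \right)} + 50,-217 \right)} = 30316 - \left(-81 - -217\right) = 30316 - \left(-81 + 217\right) = 30316 - 136 = 30180$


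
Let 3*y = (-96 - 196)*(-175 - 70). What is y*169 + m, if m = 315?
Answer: 12091205/3 ≈ 4.0304e+6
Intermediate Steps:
y = 71540/3 (y = ((-96 - 196)*(-175 - 70))/3 = (-292*(-245))/3 = (⅓)*71540 = 71540/3 ≈ 23847.)
y*169 + m = (71540/3)*169 + 315 = 12090260/3 + 315 = 12091205/3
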